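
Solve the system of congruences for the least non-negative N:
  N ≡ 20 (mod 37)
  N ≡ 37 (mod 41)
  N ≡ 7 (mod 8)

Combine the congruences pairwise.
From N ≡ 20 (mod 37) write N = 20 + 37t. Substituting into N ≡ 37 (mod 41) gives 37t ≡ 17 (mod 41), and since 37⁻¹ ≡ 10 (mod 41), t ≡ 6. Hence N ≡ 20 + 37·6 = 242 (mod 1517).
From N ≡ 242 (mod 1517) write N = 242 + 1517t. Substituting into N ≡ 7 (mod 8) gives 1517t ≡ 5 (mod 8), and since 5⁻¹ ≡ 5 (mod 8), t ≡ 1. Hence N ≡ 242 + 1517·1 = 1759 (mod 12136).

1759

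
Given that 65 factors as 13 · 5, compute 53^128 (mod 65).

1

Mod 13: 53 ≡ 1; by Fermat, exponent reduces to 128 mod 12 = 8; 1^8 ≡ 1 (mod 13).
Mod 5: 53 ≡ 3; since 4 | 128, by Fermat 3^128 ≡ 1 (mod 5).
Combine by CRT: x ≡ 1 (mod 13), x ≡ 1 (mod 5) ⇒ x ≡ 1 (mod 65).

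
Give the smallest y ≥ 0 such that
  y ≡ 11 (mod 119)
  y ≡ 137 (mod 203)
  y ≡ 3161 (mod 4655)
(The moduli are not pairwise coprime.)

63676

gcd(119, 203) = 7 and 7 | (137 − 11), so the pair is consistent; merging gives y ≡ 1558 (mod 3451), where 3451 = lcm(119, 203).
gcd(3451, 4655) = 7 and 7 | (3161 − 1558), so the pair is consistent; merging gives y ≡ 63676 (mod 2294915), where 2294915 = lcm(3451, 4655).
The solution is unique modulo lcm(119, 203, 4655) = 2294915.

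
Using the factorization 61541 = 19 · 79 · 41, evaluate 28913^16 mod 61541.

28915

Mod 19: 28913 ≡ 14; 14^16 ≡ 16 (mod 19).
Mod 79: 28913 ≡ 78; 78^16 ≡ 1 (mod 79).
Mod 41: 28913 ≡ 8; 8^16 ≡ 10 (mod 41).
Combine by CRT: x ≡ 16 (mod 19), x ≡ 1 (mod 79), x ≡ 10 (mod 41) ⇒ x ≡ 28915 (mod 61541).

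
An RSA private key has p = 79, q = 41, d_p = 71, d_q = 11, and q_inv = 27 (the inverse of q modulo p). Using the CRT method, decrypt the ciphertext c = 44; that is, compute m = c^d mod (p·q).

1257

m₁ = c^(d_p) mod p: c ≡ 44 (mod 79), and 44^71 mod 79 = 72.
m₂ = c^(d_q) mod q: c ≡ 3 (mod 41), and 3^11 mod 41 = 27.
h = q_inv·(m₁ − m₂) mod p = 27·(72 − 27) mod 79 = 30.
m = m₂ + h·q = 27 + 30·41 = 1257.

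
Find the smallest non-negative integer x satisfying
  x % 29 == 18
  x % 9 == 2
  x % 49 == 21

7616

From x ≡ 18 (mod 29) write x = 18 + 29t. Substituting into x ≡ 2 (mod 9) gives 29t ≡ 2 (mod 9), and since 2⁻¹ ≡ 5 (mod 9), t ≡ 1. Hence x ≡ 18 + 29·1 = 47 (mod 261).
From x ≡ 47 (mod 261) write x = 47 + 261t. Substituting into x ≡ 21 (mod 49) gives 261t ≡ 23 (mod 49), and since 16⁻¹ ≡ 46 (mod 49), t ≡ 29. Hence x ≡ 47 + 261·29 = 7616 (mod 12789).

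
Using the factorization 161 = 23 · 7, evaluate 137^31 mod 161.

Mod 23: 137 ≡ 22; by Fermat, exponent reduces to 31 mod 22 = 9; 22^9 ≡ 22 (mod 23).
Mod 7: 137 ≡ 4; by Fermat, exponent reduces to 31 mod 6 = 1; 4^1 ≡ 4 (mod 7).
Combine by CRT: x ≡ 22 (mod 23), x ≡ 4 (mod 7) ⇒ x ≡ 137 (mod 161).

137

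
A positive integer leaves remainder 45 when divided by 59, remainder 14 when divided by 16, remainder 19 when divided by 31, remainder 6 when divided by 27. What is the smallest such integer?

From k ≡ 45 (mod 59) write k = 45 + 59t. Substituting into k ≡ 14 (mod 16) gives 59t ≡ 1 (mod 16), and since 11⁻¹ ≡ 3 (mod 16), t ≡ 3. Hence k ≡ 45 + 59·3 = 222 (mod 944).
From k ≡ 222 (mod 944) write k = 222 + 944t. Substituting into k ≡ 19 (mod 31) gives 944t ≡ 14 (mod 31), and since 14⁻¹ ≡ 20 (mod 31), t ≡ 1. Hence k ≡ 222 + 944·1 = 1166 (mod 29264).
From k ≡ 1166 (mod 29264) write k = 1166 + 29264t. Substituting into k ≡ 6 (mod 27) gives 29264t ≡ 1 (mod 27), and since 23⁻¹ ≡ 20 (mod 27), t ≡ 20. Hence k ≡ 1166 + 29264·20 = 586446 (mod 790128).

586446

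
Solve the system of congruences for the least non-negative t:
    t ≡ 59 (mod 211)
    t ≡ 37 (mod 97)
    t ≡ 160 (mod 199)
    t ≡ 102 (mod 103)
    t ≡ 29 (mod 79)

21460835168

The moduli are pairwise coprime; N = 211·97·199·103·79 = 33141455821.
N/211 = 157068511; 157068511 ≡ 111 (mod 211); 111·192 ≡ 1, so inverse 192.
N/97 = 341664493; 341664493 ≡ 35 (mod 97); 35·61 ≡ 1, so inverse 61.
N/199 = 166539979; 166539979 ≡ 63 (mod 199); 63·139 ≡ 1, so inverse 139.
N/103 = 321761707; 321761707 ≡ 7 (mod 103); 7·59 ≡ 1, so inverse 59.
N/79 = 419512099; 419512099 ≡ 58 (mod 79); 58·15 ≡ 1, so inverse 15.
t ≡ 59·157068511·192 + 37·341664493·61 + 160·166539979·139 + 102·321761707·59 + 29·419512099·15 = 8373107702060.
8373107702060 mod 33141455821 = 21460835168.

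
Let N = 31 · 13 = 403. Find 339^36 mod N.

157

Mod 31: 339 ≡ 29; by Fermat, exponent reduces to 36 mod 30 = 6; 29^6 ≡ 2 (mod 31).
Mod 13: 339 ≡ 1; since 12 | 36, by Fermat 1^36 ≡ 1 (mod 13).
Combine by CRT: x ≡ 2 (mod 31), x ≡ 1 (mod 13) ⇒ x ≡ 157 (mod 403).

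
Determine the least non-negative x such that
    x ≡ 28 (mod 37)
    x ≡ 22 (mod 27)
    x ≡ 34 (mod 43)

39766

From x ≡ 28 (mod 37) write x = 28 + 37t. Substituting into x ≡ 22 (mod 27) gives 37t ≡ 21 (mod 27), and since 10⁻¹ ≡ 19 (mod 27), t ≡ 21. Hence x ≡ 28 + 37·21 = 805 (mod 999).
From x ≡ 805 (mod 999) write x = 805 + 999t. Substituting into x ≡ 34 (mod 43) gives 999t ≡ 3 (mod 43), and since 10⁻¹ ≡ 13 (mod 43), t ≡ 39. Hence x ≡ 805 + 999·39 = 39766 (mod 42957).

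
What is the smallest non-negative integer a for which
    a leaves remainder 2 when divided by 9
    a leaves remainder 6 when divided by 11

83

From a ≡ 2 (mod 9) write a = 2 + 9t. Substituting into a ≡ 6 (mod 11) gives 9t ≡ 4 (mod 11), and since 9⁻¹ ≡ 5 (mod 11), t ≡ 9. Hence a ≡ 2 + 9·9 = 83 (mod 99).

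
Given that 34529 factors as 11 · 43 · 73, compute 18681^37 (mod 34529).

12417

Mod 11: 18681 ≡ 3; by Fermat, exponent reduces to 37 mod 10 = 7; 3^7 ≡ 9 (mod 11).
Mod 43: 18681 ≡ 19; 19^37 ≡ 33 (mod 43).
Mod 73: 18681 ≡ 66; 66^37 ≡ 7 (mod 73).
Combine by CRT: x ≡ 9 (mod 11), x ≡ 33 (mod 43), x ≡ 7 (mod 73) ⇒ x ≡ 12417 (mod 34529).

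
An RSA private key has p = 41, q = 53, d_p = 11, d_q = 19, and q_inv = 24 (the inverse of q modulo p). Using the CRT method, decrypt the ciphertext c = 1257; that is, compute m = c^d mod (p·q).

1725

m₁ = c^(d_p) mod p: c ≡ 27 (mod 41), and 27^11 mod 41 = 3.
m₂ = c^(d_q) mod q: c ≡ 38 (mod 53), and 38^19 mod 53 = 29.
h = q_inv·(m₁ − m₂) mod p = 24·(3 − 29) mod 41 = 32.
m = m₂ + h·q = 29 + 32·53 = 1725.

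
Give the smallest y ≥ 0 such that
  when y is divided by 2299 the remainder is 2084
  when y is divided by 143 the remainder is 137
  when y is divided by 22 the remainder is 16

43466

Combine the congruences pairwise.
gcd(2299, 143) = 11 and 11 | (137 − 2084), so the pair is consistent; merging gives y ≡ 13579 (mod 29887), where 29887 = lcm(2299, 143).
gcd(29887, 22) = 11 and 11 | (16 − 13579), so the pair is consistent; merging gives y ≡ 43466 (mod 59774), where 59774 = lcm(29887, 22).
The solution is unique modulo lcm(2299, 143, 22) = 59774.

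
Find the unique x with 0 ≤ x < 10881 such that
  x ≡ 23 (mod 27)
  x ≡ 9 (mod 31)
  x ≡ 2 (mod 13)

From x ≡ 23 (mod 27) write x = 23 + 27t. Substituting into x ≡ 9 (mod 31) gives 27t ≡ 17 (mod 31), and since 27⁻¹ ≡ 23 (mod 31), t ≡ 19. Hence x ≡ 23 + 27·19 = 536 (mod 837).
From x ≡ 536 (mod 837) write x = 536 + 837t. Substituting into x ≡ 2 (mod 13) gives 837t ≡ 12 (mod 13), and since 5⁻¹ ≡ 8 (mod 13), t ≡ 5. Hence x ≡ 536 + 837·5 = 4721 (mod 10881).

4721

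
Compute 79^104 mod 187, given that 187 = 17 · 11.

Mod 17: 79 ≡ 11; by Fermat, exponent reduces to 104 mod 16 = 8; 11^8 ≡ 16 (mod 17).
Mod 11: 79 ≡ 2; by Fermat, exponent reduces to 104 mod 10 = 4; 2^4 ≡ 5 (mod 11).
Combine by CRT: x ≡ 16 (mod 17), x ≡ 5 (mod 11) ⇒ x ≡ 16 (mod 187).

16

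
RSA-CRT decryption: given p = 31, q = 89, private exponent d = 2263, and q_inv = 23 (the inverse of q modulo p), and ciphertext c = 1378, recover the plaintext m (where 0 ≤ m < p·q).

d_p = d mod (p−1) = 2263 mod 30 = 13; d_q = d mod (q−1) = 63.
m₁ = c^(d_p) mod p: c ≡ 14 (mod 31), and 14^13 mod 31 = 28.
m₂ = c^(d_q) mod q: c ≡ 43 (mod 89), and 43^63 mod 89 = 76.
h = q_inv·(m₁ − m₂) mod p = 23·(28 − 76) mod 31 = 12.
m = m₂ + h·q = 76 + 12·89 = 1144.

1144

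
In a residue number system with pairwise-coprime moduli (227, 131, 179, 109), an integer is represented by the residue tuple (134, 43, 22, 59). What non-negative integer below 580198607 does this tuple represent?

Combine the congruences pairwise.
From x ≡ 134 (mod 227) write x = 134 + 227t. Substituting into x ≡ 43 (mod 131) gives 227t ≡ 40 (mod 131), and since 96⁻¹ ≡ 116 (mod 131), t ≡ 55. Hence x ≡ 134 + 227·55 = 12619 (mod 29737).
From x ≡ 12619 (mod 29737) write x = 12619 + 29737t. Substituting into x ≡ 22 (mod 179) gives 29737t ≡ 112 (mod 179), and since 23⁻¹ ≡ 109 (mod 179), t ≡ 36. Hence x ≡ 12619 + 29737·36 = 1083151 (mod 5322923).
From x ≡ 1083151 (mod 5322923) write x = 1083151 + 5322923t. Substituting into x ≡ 59 (mod 109) gives 5322923t ≡ 41 (mod 109), and since 17⁻¹ ≡ 77 (mod 109), t ≡ 105. Hence x ≡ 1083151 + 5322923·105 = 559990066 (mod 580198607).

559990066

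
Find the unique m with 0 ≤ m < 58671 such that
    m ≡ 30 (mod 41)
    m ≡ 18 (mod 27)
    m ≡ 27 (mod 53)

23400

From m ≡ 30 (mod 41) write m = 30 + 41t. Substituting into m ≡ 18 (mod 27) gives 41t ≡ 15 (mod 27), and since 14⁻¹ ≡ 2 (mod 27), t ≡ 3. Hence m ≡ 30 + 41·3 = 153 (mod 1107).
From m ≡ 153 (mod 1107) write m = 153 + 1107t. Substituting into m ≡ 27 (mod 53) gives 1107t ≡ 33 (mod 53), and since 47⁻¹ ≡ 44 (mod 53), t ≡ 21. Hence m ≡ 153 + 1107·21 = 23400 (mod 58671).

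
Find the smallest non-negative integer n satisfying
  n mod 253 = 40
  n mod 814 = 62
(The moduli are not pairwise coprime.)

Combine the congruences pairwise.
gcd(253, 814) = 11 and 11 | (62 − 40), so the pair is consistent; merging gives n ≡ 14714 (mod 18722), where 18722 = lcm(253, 814).
The solution is unique modulo lcm(253, 814) = 18722.

14714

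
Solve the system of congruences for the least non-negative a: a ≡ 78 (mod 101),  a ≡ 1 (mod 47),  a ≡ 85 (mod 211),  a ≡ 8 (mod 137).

The moduli are pairwise coprime; N = 101·47·211·137 = 137221529.
N/101 = 1358629; 1358629 ≡ 78 (mod 101); 78·79 ≡ 1, so inverse 79.
N/47 = 2919607; 2919607 ≡ 14 (mod 47); 14·37 ≡ 1, so inverse 37.
N/211 = 650339; 650339 ≡ 37 (mod 211); 37·154 ≡ 1, so inverse 154.
N/137 = 1001617; 1001617 ≡ 10 (mod 137); 10·96 ≡ 1, so inverse 96.
a ≡ 78·1358629·79 + 1·2919607·37 + 85·650339·154 + 8·1001617·96 = 17762076723.
17762076723 mod 137221529 = 60499482.

60499482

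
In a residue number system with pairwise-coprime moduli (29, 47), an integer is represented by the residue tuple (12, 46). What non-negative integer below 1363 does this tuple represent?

563

Combine the congruences pairwise.
From x ≡ 12 (mod 29) write x = 12 + 29t. Substituting into x ≡ 46 (mod 47) gives 29t ≡ 34 (mod 47), and since 29⁻¹ ≡ 13 (mod 47), t ≡ 19. Hence x ≡ 12 + 29·19 = 563 (mod 1363).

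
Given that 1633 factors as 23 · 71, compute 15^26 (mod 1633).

1336

Mod 23: 15 ≡ 15; by Fermat, exponent reduces to 26 mod 22 = 4; 15^4 ≡ 2 (mod 23).
Mod 71: 15 ≡ 15; 15^26 ≡ 58 (mod 71).
Combine by CRT: x ≡ 2 (mod 23), x ≡ 58 (mod 71) ⇒ x ≡ 1336 (mod 1633).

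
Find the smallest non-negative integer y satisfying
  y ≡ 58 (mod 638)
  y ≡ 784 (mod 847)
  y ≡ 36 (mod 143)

Combine the congruences pairwise.
gcd(638, 847) = 11 and 11 | (784 − 58), so the pair is consistent; merging gives y ≡ 21112 (mod 49126), where 49126 = lcm(638, 847).
gcd(49126, 143) = 11 and 11 | (36 − 21112), so the pair is consistent; merging gives y ≡ 168490 (mod 638638), where 638638 = lcm(49126, 143).
The solution is unique modulo lcm(638, 847, 143) = 638638.

168490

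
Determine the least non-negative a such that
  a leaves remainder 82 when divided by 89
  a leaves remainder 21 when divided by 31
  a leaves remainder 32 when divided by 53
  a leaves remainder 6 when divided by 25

3045306

From a ≡ 82 (mod 89) write a = 82 + 89t. Substituting into a ≡ 21 (mod 31) gives 89t ≡ 1 (mod 31), and since 27⁻¹ ≡ 23 (mod 31), t ≡ 23. Hence a ≡ 82 + 89·23 = 2129 (mod 2759).
From a ≡ 2129 (mod 2759) write a = 2129 + 2759t. Substituting into a ≡ 32 (mod 53) gives 2759t ≡ 23 (mod 53), and since 3⁻¹ ≡ 18 (mod 53), t ≡ 43. Hence a ≡ 2129 + 2759·43 = 120766 (mod 146227).
From a ≡ 120766 (mod 146227) write a = 120766 + 146227t. Substituting into a ≡ 6 (mod 25) gives 146227t ≡ 15 (mod 25), and since 2⁻¹ ≡ 13 (mod 25), t ≡ 20. Hence a ≡ 120766 + 146227·20 = 3045306 (mod 3655675).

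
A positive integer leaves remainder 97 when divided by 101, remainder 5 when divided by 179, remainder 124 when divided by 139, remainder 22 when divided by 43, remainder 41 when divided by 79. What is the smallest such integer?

3370467259

The moduli are pairwise coprime; M = 101·179·139·43·79 = 8536596457.
M/101 = 84520757; 84520757 ≡ 18 (mod 101); 18·73 ≡ 1, so inverse 73.
M/179 = 47690483; 47690483 ≡ 50 (mod 179); 50·111 ≡ 1, so inverse 111.
M/139 = 61414363; 61414363 ≡ 132 (mod 139); 132·119 ≡ 1, so inverse 119.
M/43 = 198525499; 198525499 ≡ 3 (mod 43); 3·29 ≡ 1, so inverse 29.
M/79 = 108058183; 108058183 ≡ 8 (mod 79); 8·10 ≡ 1, so inverse 10.
N ≡ 97·84520757·73 + 5·47690483·111 + 124·61414363·119 + 22·198525499·29 + 41·108058183·10 = 1702153162202.
1702153162202 mod 8536596457 = 3370467259.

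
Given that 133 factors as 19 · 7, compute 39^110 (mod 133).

Mod 19: 39 ≡ 1; by Fermat, exponent reduces to 110 mod 18 = 2; 1^2 ≡ 1 (mod 19).
Mod 7: 39 ≡ 4; by Fermat, exponent reduces to 110 mod 6 = 2; 4^2 ≡ 2 (mod 7).
Combine by CRT: x ≡ 1 (mod 19), x ≡ 2 (mod 7) ⇒ x ≡ 58 (mod 133).

58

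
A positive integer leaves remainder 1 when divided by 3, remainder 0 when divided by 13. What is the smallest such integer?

Combine the congruences pairwise.
From n ≡ 1 (mod 3) write n = 1 + 3t. Substituting into n ≡ 0 (mod 13) gives 3t ≡ 12 (mod 13), and since 3⁻¹ ≡ 9 (mod 13), t ≡ 4. Hence n ≡ 1 + 3·4 = 13 (mod 39).

13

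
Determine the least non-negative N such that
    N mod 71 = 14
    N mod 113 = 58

2996

From N ≡ 14 (mod 71) write N = 14 + 71t. Substituting into N ≡ 58 (mod 113) gives 71t ≡ 44 (mod 113), and since 71⁻¹ ≡ 78 (mod 113), t ≡ 42. Hence N ≡ 14 + 71·42 = 2996 (mod 8023).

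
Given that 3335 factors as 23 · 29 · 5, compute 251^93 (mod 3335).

1026

Mod 23: 251 ≡ 21; by Fermat, exponent reduces to 93 mod 22 = 5; 21^5 ≡ 14 (mod 23).
Mod 29: 251 ≡ 19; by Fermat, exponent reduces to 93 mod 28 = 9; 19^9 ≡ 11 (mod 29).
Mod 5: 251 ≡ 1; by Fermat, exponent reduces to 93 mod 4 = 1; 1^1 ≡ 1 (mod 5).
Combine by CRT: x ≡ 14 (mod 23), x ≡ 11 (mod 29), x ≡ 1 (mod 5) ⇒ x ≡ 1026 (mod 3335).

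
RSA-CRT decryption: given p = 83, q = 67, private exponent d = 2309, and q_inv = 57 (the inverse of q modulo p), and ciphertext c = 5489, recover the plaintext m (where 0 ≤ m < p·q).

d_p = d mod (p−1) = 2309 mod 82 = 13; d_q = d mod (q−1) = 65.
m₁ = c^(d_p) mod p: c ≡ 11 (mod 83), and 11^13 mod 83 = 61.
m₂ = c^(d_q) mod q: c ≡ 62 (mod 67), and 62^65 mod 67 = 40.
h = q_inv·(m₁ − m₂) mod p = 57·(61 − 40) mod 83 = 35.
m = m₂ + h·q = 40 + 35·67 = 2385.

2385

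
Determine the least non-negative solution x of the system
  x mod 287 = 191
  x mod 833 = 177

gcd(287, 833) = 7 and 7 | (177 − 191), so the pair is consistent; merging gives x ≡ 16837 (mod 34153), where 34153 = lcm(287, 833).
The solution is unique modulo lcm(287, 833) = 34153.

16837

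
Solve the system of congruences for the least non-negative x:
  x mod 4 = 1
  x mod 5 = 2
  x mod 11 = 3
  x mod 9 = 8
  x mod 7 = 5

2357

The moduli are pairwise coprime; N = 4·5·11·9·7 = 13860.
N/4 = 3465; 3465 ≡ 1 (mod 4), inverse 1.
N/5 = 2772; 2772 ≡ 2 (mod 5); 2·3 ≡ 1, so inverse 3.
N/11 = 1260; 1260 ≡ 6 (mod 11); 6·2 ≡ 1, so inverse 2.
N/9 = 1540; 1540 ≡ 1 (mod 9), inverse 1.
N/7 = 1980; 1980 ≡ 6 (mod 7); 6·6 ≡ 1, so inverse 6.
x ≡ 1·3465·1 + 2·2772·3 + 3·1260·2 + 8·1540·1 + 5·1980·6 = 99377.
99377 mod 13860 = 2357.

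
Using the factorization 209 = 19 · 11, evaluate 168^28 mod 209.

Mod 19: 168 ≡ 16; by Fermat, exponent reduces to 28 mod 18 = 10; 16^10 ≡ 16 (mod 19).
Mod 11: 168 ≡ 3; by Fermat, exponent reduces to 28 mod 10 = 8; 3^8 ≡ 5 (mod 11).
Combine by CRT: x ≡ 16 (mod 19), x ≡ 5 (mod 11) ⇒ x ≡ 16 (mod 209).

16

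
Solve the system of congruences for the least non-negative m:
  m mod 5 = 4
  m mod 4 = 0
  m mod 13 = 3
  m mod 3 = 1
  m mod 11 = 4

From m ≡ 4 (mod 5) write m = 4 + 5t. Substituting into m ≡ 0 (mod 4) gives 5t ≡ 0 (mod 4), and since 1⁻¹ ≡ 1 (mod 4), t ≡ 0. Hence m ≡ 4 + 5·0 = 4 (mod 20).
From m ≡ 4 (mod 20) write m = 4 + 20t. Substituting into m ≡ 3 (mod 13) gives 20t ≡ 12 (mod 13), and since 7⁻¹ ≡ 2 (mod 13), t ≡ 11. Hence m ≡ 4 + 20·11 = 224 (mod 260).
From m ≡ 224 (mod 260) write m = 224 + 260t. Substituting into m ≡ 1 (mod 3) gives 260t ≡ 2 (mod 3), and since 2⁻¹ ≡ 2 (mod 3), t ≡ 1. Hence m ≡ 224 + 260·1 = 484 (mod 780).
From m ≡ 484 (mod 780) write m = 484 + 780t. Substituting into m ≡ 4 (mod 11) gives 780t ≡ 4 (mod 11), and since 10⁻¹ ≡ 10 (mod 11), t ≡ 7. Hence m ≡ 484 + 780·7 = 5944 (mod 8580).

5944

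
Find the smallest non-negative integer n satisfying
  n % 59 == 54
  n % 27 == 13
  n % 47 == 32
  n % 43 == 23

The moduli are pairwise coprime; M = 59·27·47·43 = 3219453.
M/59 = 54567; 54567 ≡ 51 (mod 59); 51·22 ≡ 1, so inverse 22.
M/27 = 119239; 119239 ≡ 7 (mod 27); 7·4 ≡ 1, so inverse 4.
M/47 = 68499; 68499 ≡ 20 (mod 47); 20·40 ≡ 1, so inverse 40.
M/43 = 74871; 74871 ≡ 8 (mod 43); 8·27 ≡ 1, so inverse 27.
n ≡ 54·54567·22 + 13·119239·4 + 32·68499·40 + 23·74871·27 = 205199635.
205199635 mod 3219453 = 2374096.

2374096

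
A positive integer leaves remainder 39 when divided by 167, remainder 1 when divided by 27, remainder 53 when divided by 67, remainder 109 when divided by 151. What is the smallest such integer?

The moduli are pairwise coprime; N = 167·27·67·151 = 45617553.
N/167 = 273159; 273159 ≡ 114 (mod 167); 114·63 ≡ 1, so inverse 63.
N/27 = 1689539; 1689539 ≡ 14 (mod 27); 14·2 ≡ 1, so inverse 2.
N/67 = 680859; 680859 ≡ 5 (mod 67); 5·27 ≡ 1, so inverse 27.
N/151 = 302103; 302103 ≡ 103 (mod 151); 103·22 ≡ 1, so inverse 22.
k ≡ 39·273159·63 + 1·1689539·2 + 53·680859·27 + 109·302103·22 = 2373282964.
2373282964 mod 45617553 = 1170208.

1170208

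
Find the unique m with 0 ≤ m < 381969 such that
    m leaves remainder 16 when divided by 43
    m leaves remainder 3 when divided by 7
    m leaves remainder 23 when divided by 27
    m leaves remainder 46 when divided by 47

From m ≡ 16 (mod 43) write m = 16 + 43t. Substituting into m ≡ 3 (mod 7) gives 43t ≡ 1 (mod 7), and since 1⁻¹ ≡ 1 (mod 7), t ≡ 1. Hence m ≡ 16 + 43·1 = 59 (mod 301).
From m ≡ 59 (mod 301) write m = 59 + 301t. Substituting into m ≡ 23 (mod 27) gives 301t ≡ 18 (mod 27), and since 4⁻¹ ≡ 7 (mod 27), t ≡ 18. Hence m ≡ 59 + 301·18 = 5477 (mod 8127).
From m ≡ 5477 (mod 8127) write m = 5477 + 8127t. Substituting into m ≡ 46 (mod 47) gives 8127t ≡ 21 (mod 47), and since 43⁻¹ ≡ 35 (mod 47), t ≡ 30. Hence m ≡ 5477 + 8127·30 = 249287 (mod 381969).

249287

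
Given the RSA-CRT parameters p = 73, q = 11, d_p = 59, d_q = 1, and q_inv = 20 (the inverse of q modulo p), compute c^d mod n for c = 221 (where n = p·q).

397

m₁ = c^(d_p) mod p: c ≡ 2 (mod 73), and 2^59 mod 73 = 32.
m₂ = c^(d_q) mod q: c ≡ 1 (mod 11), and 1^1 mod 11 = 1.
h = q_inv·(m₁ − m₂) mod p = 20·(32 − 1) mod 73 = 36.
m = m₂ + h·q = 1 + 36·11 = 397.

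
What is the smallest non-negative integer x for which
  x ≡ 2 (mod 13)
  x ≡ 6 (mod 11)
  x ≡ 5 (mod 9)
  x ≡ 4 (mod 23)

4604

Combine the congruences pairwise.
From x ≡ 2 (mod 13) write x = 2 + 13t. Substituting into x ≡ 6 (mod 11) gives 13t ≡ 4 (mod 11), and since 2⁻¹ ≡ 6 (mod 11), t ≡ 2. Hence x ≡ 2 + 13·2 = 28 (mod 143).
From x ≡ 28 (mod 143) write x = 28 + 143t. Substituting into x ≡ 5 (mod 9) gives 143t ≡ 4 (mod 9), and since 8⁻¹ ≡ 8 (mod 9), t ≡ 5. Hence x ≡ 28 + 143·5 = 743 (mod 1287).
From x ≡ 743 (mod 1287) write x = 743 + 1287t. Substituting into x ≡ 4 (mod 23) gives 1287t ≡ 20 (mod 23), and since 22⁻¹ ≡ 22 (mod 23), t ≡ 3. Hence x ≡ 743 + 1287·3 = 4604 (mod 29601).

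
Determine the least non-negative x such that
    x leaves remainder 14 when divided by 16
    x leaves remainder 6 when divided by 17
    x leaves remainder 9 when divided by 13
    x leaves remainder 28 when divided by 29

The moduli are pairwise coprime; N = 16·17·13·29 = 102544.
N/16 = 6409; 6409 ≡ 9 (mod 16); 9·9 ≡ 1, so inverse 9.
N/17 = 6032; 6032 ≡ 14 (mod 17); 14·11 ≡ 1, so inverse 11.
N/13 = 7888; 7888 ≡ 10 (mod 13); 10·4 ≡ 1, so inverse 4.
N/29 = 3536; 3536 ≡ 27 (mod 29); 27·14 ≡ 1, so inverse 14.
x ≡ 14·6409·9 + 6·6032·11 + 9·7888·4 + 28·3536·14 = 2875726.
2875726 mod 102544 = 4494.

4494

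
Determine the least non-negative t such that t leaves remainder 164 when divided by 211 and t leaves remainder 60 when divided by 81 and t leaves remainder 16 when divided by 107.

The moduli are pairwise coprime; N = 211·81·107 = 1828737.
N/211 = 8667; 8667 ≡ 16 (mod 211); 16·66 ≡ 1, so inverse 66.
N/81 = 22577; 22577 ≡ 59 (mod 81); 59·11 ≡ 1, so inverse 11.
N/107 = 17091; 17091 ≡ 78 (mod 107); 78·59 ≡ 1, so inverse 59.
t ≡ 164·8667·66 + 60·22577·11 + 16·17091·59 = 124846332.
124846332 mod 1828737 = 492216.

492216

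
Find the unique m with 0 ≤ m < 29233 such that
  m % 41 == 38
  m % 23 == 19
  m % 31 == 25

19431

The moduli are pairwise coprime; N = 41·23·31 = 29233.
N/41 = 713; 713 ≡ 16 (mod 41); 16·18 ≡ 1, so inverse 18.
N/23 = 1271; 1271 ≡ 6 (mod 23); 6·4 ≡ 1, so inverse 4.
N/31 = 943; 943 ≡ 13 (mod 31); 13·12 ≡ 1, so inverse 12.
m ≡ 38·713·18 + 19·1271·4 + 25·943·12 = 867188.
867188 mod 29233 = 19431.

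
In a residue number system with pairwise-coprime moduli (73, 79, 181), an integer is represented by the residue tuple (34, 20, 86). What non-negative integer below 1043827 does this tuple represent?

1001740

From x ≡ 34 (mod 73) write x = 34 + 73t. Substituting into x ≡ 20 (mod 79) gives 73t ≡ 65 (mod 79), and since 73⁻¹ ≡ 13 (mod 79), t ≡ 55. Hence x ≡ 34 + 73·55 = 4049 (mod 5767).
From x ≡ 4049 (mod 5767) write x = 4049 + 5767t. Substituting into x ≡ 86 (mod 181) gives 5767t ≡ 19 (mod 181), and since 156⁻¹ ≡ 152 (mod 181), t ≡ 173. Hence x ≡ 4049 + 5767·173 = 1001740 (mod 1043827).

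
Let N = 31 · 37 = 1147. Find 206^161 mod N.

844

Mod 31: 206 ≡ 20; by Fermat, exponent reduces to 161 mod 30 = 11; 20^11 ≡ 7 (mod 31).
Mod 37: 206 ≡ 21; by Fermat, exponent reduces to 161 mod 36 = 17; 21^17 ≡ 30 (mod 37).
Combine by CRT: x ≡ 7 (mod 31), x ≡ 30 (mod 37) ⇒ x ≡ 844 (mod 1147).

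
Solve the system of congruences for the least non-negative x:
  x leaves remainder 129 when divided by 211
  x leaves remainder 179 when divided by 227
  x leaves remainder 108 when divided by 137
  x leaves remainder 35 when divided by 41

The moduli are pairwise coprime; N = 211·227·137·41 = 269037449.
N/211 = 1275059; 1275059 ≡ 197 (mod 211); 197·15 ≡ 1, so inverse 15.
N/227 = 1185187; 1185187 ≡ 20 (mod 227); 20·193 ≡ 1, so inverse 193.
N/137 = 1963777; 1963777 ≡ 19 (mod 137); 19·101 ≡ 1, so inverse 101.
N/41 = 6561889; 6561889 ≡ 3 (mod 41); 3·14 ≡ 1, so inverse 14.
x ≡ 129·1275059·15 + 179·1185187·193 + 108·1963777·101 + 35·6561889·14 = 68048099580.
68048099580 mod 269037449 = 250662432.

250662432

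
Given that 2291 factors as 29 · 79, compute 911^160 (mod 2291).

755

Mod 29: 911 ≡ 12; by Fermat, exponent reduces to 160 mod 28 = 20; 12^20 ≡ 1 (mod 29).
Mod 79: 911 ≡ 42; by Fermat, exponent reduces to 160 mod 78 = 4; 42^4 ≡ 44 (mod 79).
Combine by CRT: x ≡ 1 (mod 29), x ≡ 44 (mod 79) ⇒ x ≡ 755 (mod 2291).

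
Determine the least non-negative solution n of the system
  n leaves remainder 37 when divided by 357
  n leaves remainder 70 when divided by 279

1465

gcd(357, 279) = 3 and 3 | (70 − 37), so the pair is consistent; merging gives n ≡ 1465 (mod 33201), where 33201 = lcm(357, 279).
The solution is unique modulo lcm(357, 279) = 33201.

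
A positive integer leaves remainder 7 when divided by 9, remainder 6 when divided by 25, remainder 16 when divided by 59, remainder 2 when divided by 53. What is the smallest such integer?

The moduli are pairwise coprime; N = 9·25·59·53 = 703575.
N/9 = 78175; 78175 ≡ 1 (mod 9), inverse 1.
N/25 = 28143; 28143 ≡ 18 (mod 25); 18·7 ≡ 1, so inverse 7.
N/59 = 11925; 11925 ≡ 7 (mod 59); 7·17 ≡ 1, so inverse 17.
N/53 = 13275; 13275 ≡ 25 (mod 53); 25·17 ≡ 1, so inverse 17.
a ≡ 7·78175·1 + 6·28143·7 + 16·11925·17 + 2·13275·17 = 5424181.
5424181 mod 703575 = 499156.

499156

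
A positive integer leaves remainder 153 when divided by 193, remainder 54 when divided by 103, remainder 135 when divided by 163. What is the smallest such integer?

Combine the congruences pairwise.
From a ≡ 153 (mod 193) write a = 153 + 193t. Substituting into a ≡ 54 (mod 103) gives 193t ≡ 4 (mod 103), and since 90⁻¹ ≡ 95 (mod 103), t ≡ 71. Hence a ≡ 153 + 193·71 = 13856 (mod 19879).
From a ≡ 13856 (mod 19879) write a = 13856 + 19879t. Substituting into a ≡ 135 (mod 163) gives 19879t ≡ 134 (mod 163), and since 156⁻¹ ≡ 93 (mod 163), t ≡ 74. Hence a ≡ 13856 + 19879·74 = 1484902 (mod 3240277).

1484902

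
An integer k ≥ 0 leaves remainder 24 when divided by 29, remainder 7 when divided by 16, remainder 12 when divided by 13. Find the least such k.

The moduli are pairwise coprime; N = 29·16·13 = 6032.
N/29 = 208; 208 ≡ 5 (mod 29); 5·6 ≡ 1, so inverse 6.
N/16 = 377; 377 ≡ 9 (mod 16); 9·9 ≡ 1, so inverse 9.
N/13 = 464; 464 ≡ 9 (mod 13); 9·3 ≡ 1, so inverse 3.
k ≡ 24·208·6 + 7·377·9 + 12·464·3 = 70407.
70407 mod 6032 = 4055.

4055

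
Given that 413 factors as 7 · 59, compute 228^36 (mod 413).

239

Mod 7: 228 ≡ 4; since 6 | 36, by Fermat 4^36 ≡ 1 (mod 7).
Mod 59: 228 ≡ 51; 51^36 ≡ 3 (mod 59).
Combine by CRT: x ≡ 1 (mod 7), x ≡ 3 (mod 59) ⇒ x ≡ 239 (mod 413).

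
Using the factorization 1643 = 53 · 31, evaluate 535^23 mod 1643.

Mod 53: 535 ≡ 5; 5^23 ≡ 39 (mod 53).
Mod 31: 535 ≡ 8; 8^23 ≡ 16 (mod 31).
Combine by CRT: x ≡ 39 (mod 53), x ≡ 16 (mod 31) ⇒ x ≡ 357 (mod 1643).

357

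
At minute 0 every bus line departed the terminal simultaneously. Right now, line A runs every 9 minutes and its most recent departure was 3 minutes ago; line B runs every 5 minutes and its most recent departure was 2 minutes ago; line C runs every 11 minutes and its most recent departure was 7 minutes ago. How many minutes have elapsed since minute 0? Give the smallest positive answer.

282

From t ≡ 3 (mod 9) write t = 3 + 9s. Substituting into t ≡ 2 (mod 5) gives 9s ≡ 4 (mod 5), and since 4⁻¹ ≡ 4 (mod 5), s ≡ 1. Hence t ≡ 3 + 9·1 = 12 (mod 45).
From t ≡ 12 (mod 45) write t = 12 + 45s. Substituting into t ≡ 7 (mod 11) gives 45s ≡ 6 (mod 11), and since 1⁻¹ ≡ 1 (mod 11), s ≡ 6. Hence t ≡ 12 + 45·6 = 282 (mod 495).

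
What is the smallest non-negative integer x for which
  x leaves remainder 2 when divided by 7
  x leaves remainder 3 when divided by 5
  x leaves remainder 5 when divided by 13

408

The moduli are pairwise coprime; N = 7·5·13 = 455.
N/7 = 65; 65 ≡ 2 (mod 7); 2·4 ≡ 1, so inverse 4.
N/5 = 91; 91 ≡ 1 (mod 5), inverse 1.
N/13 = 35; 35 ≡ 9 (mod 13); 9·3 ≡ 1, so inverse 3.
x ≡ 2·65·4 + 3·91·1 + 5·35·3 = 1318.
1318 mod 455 = 408.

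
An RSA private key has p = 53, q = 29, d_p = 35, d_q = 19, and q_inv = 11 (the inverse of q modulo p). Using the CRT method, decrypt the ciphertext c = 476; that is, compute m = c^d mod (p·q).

m₁ = c^(d_p) mod p: c ≡ 52 (mod 53), and 52^35 mod 53 = 52.
m₂ = c^(d_q) mod q: c ≡ 12 (mod 29), and 12^19 mod 29 = 17.
h = q_inv·(m₁ − m₂) mod p = 11·(52 − 17) mod 53 = 14.
m = m₂ + h·q = 17 + 14·29 = 423.

423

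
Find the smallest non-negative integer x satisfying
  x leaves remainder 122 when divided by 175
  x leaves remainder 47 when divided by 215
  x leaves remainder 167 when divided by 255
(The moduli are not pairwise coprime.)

251597

gcd(175, 215) = 5 and 5 | (47 − 122), so the pair is consistent; merging gives x ≡ 3272 (mod 7525), where 7525 = lcm(175, 215).
gcd(7525, 255) = 5 and 5 | (167 − 3272), so the pair is consistent; merging gives x ≡ 251597 (mod 383775), where 383775 = lcm(7525, 255).
The solution is unique modulo lcm(175, 215, 255) = 383775.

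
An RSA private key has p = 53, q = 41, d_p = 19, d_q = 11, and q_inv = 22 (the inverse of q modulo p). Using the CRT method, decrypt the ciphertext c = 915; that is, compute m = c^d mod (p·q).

609

m₁ = c^(d_p) mod p: c ≡ 14 (mod 53), and 14^19 mod 53 = 26.
m₂ = c^(d_q) mod q: c ≡ 13 (mod 41), and 13^11 mod 41 = 35.
h = q_inv·(m₁ − m₂) mod p = 22·(26 − 35) mod 53 = 14.
m = m₂ + h·q = 35 + 14·41 = 609.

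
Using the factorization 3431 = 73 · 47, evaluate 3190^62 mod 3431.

Mod 73: 3190 ≡ 51; 51^62 ≡ 27 (mod 73).
Mod 47: 3190 ≡ 41; by Fermat, exponent reduces to 62 mod 46 = 16; 41^16 ≡ 12 (mod 47).
Combine by CRT: x ≡ 27 (mod 73), x ≡ 12 (mod 47) ⇒ x ≡ 3020 (mod 3431).

3020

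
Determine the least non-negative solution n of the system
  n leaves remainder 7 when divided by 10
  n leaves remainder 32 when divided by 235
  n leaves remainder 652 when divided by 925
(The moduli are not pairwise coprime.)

gcd(10, 235) = 5 and 5 | (32 − 7), so the pair is consistent; merging gives n ≡ 267 (mod 470), where 470 = lcm(10, 235).
gcd(470, 925) = 5 and 5 | (652 − 267), so the pair is consistent; merging gives n ≡ 53377 (mod 86950), where 86950 = lcm(470, 925).
The solution is unique modulo lcm(10, 235, 925) = 86950.

53377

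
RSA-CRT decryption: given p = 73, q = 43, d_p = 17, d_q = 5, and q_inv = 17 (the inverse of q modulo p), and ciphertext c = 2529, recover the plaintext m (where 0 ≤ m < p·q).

m₁ = c^(d_p) mod p: c ≡ 47 (mod 73), and 47^17 mod 73 = 60.
m₂ = c^(d_q) mod q: c ≡ 35 (mod 43), and 35^5 mod 43 = 41.
h = q_inv·(m₁ − m₂) mod p = 17·(60 − 41) mod 73 = 31.
m = m₂ + h·q = 41 + 31·43 = 1374.

1374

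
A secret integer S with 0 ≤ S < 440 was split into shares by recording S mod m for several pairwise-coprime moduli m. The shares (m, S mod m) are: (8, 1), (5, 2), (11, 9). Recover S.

97

From S ≡ 1 (mod 8) write S = 1 + 8t. Substituting into S ≡ 2 (mod 5) gives 8t ≡ 1 (mod 5), and since 3⁻¹ ≡ 2 (mod 5), t ≡ 2. Hence S ≡ 1 + 8·2 = 17 (mod 40).
From S ≡ 17 (mod 40) write S = 17 + 40t. Substituting into S ≡ 9 (mod 11) gives 40t ≡ 3 (mod 11), and since 7⁻¹ ≡ 8 (mod 11), t ≡ 2. Hence S ≡ 17 + 40·2 = 97 (mod 440).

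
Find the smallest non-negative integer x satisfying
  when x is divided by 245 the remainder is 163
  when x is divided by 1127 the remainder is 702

4083

gcd(245, 1127) = 49 and 49 | (702 − 163), so the pair is consistent; merging gives x ≡ 4083 (mod 5635), where 5635 = lcm(245, 1127).
The solution is unique modulo lcm(245, 1127) = 5635.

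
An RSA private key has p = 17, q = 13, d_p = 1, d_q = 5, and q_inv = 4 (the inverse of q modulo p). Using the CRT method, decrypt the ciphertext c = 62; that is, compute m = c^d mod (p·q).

m₁ = c^(d_p) mod p: c ≡ 11 (mod 17), and 11^1 mod 17 = 11.
m₂ = c^(d_q) mod q: c ≡ 10 (mod 13), and 10^5 mod 13 = 4.
h = q_inv·(m₁ − m₂) mod p = 4·(11 − 4) mod 17 = 11.
m = m₂ + h·q = 4 + 11·13 = 147.

147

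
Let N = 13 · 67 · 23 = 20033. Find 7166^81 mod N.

12208

Mod 13: 7166 ≡ 3; by Fermat, exponent reduces to 81 mod 12 = 9; 3^9 ≡ 1 (mod 13).
Mod 67: 7166 ≡ 64; by Fermat, exponent reduces to 81 mod 66 = 15; 64^15 ≡ 14 (mod 67).
Mod 23: 7166 ≡ 13; by Fermat, exponent reduces to 81 mod 22 = 15; 13^15 ≡ 18 (mod 23).
Combine by CRT: x ≡ 1 (mod 13), x ≡ 14 (mod 67), x ≡ 18 (mod 23) ⇒ x ≡ 12208 (mod 20033).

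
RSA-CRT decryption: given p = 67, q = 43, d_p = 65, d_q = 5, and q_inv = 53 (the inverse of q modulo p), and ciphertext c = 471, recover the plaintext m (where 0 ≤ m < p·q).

570

m₁ = c^(d_p) mod p: c ≡ 2 (mod 67), and 2^65 mod 67 = 34.
m₂ = c^(d_q) mod q: c ≡ 41 (mod 43), and 41^5 mod 43 = 11.
h = q_inv·(m₁ − m₂) mod p = 53·(34 − 11) mod 67 = 13.
m = m₂ + h·q = 11 + 13·43 = 570.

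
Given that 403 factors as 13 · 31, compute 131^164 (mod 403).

40

Mod 13: 131 ≡ 1; by Fermat, exponent reduces to 164 mod 12 = 8; 1^8 ≡ 1 (mod 13).
Mod 31: 131 ≡ 7; by Fermat, exponent reduces to 164 mod 30 = 14; 7^14 ≡ 9 (mod 31).
Combine by CRT: x ≡ 1 (mod 13), x ≡ 9 (mod 31) ⇒ x ≡ 40 (mod 403).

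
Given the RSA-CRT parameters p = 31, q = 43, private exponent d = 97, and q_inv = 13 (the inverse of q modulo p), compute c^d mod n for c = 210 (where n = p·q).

d_p = d mod (p−1) = 97 mod 30 = 7; d_q = d mod (q−1) = 13.
m₁ = c^(d_p) mod p: c ≡ 24 (mod 31), and 24^7 mod 31 = 3.
m₂ = c^(d_q) mod q: c ≡ 38 (mod 43), and 38^13 mod 43 = 10.
h = q_inv·(m₁ − m₂) mod p = 13·(3 − 10) mod 31 = 2.
m = m₂ + h·q = 10 + 2·43 = 96.

96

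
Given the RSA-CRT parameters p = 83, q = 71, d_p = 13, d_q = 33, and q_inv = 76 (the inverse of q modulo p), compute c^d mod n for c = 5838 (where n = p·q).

38

m₁ = c^(d_p) mod p: c ≡ 28 (mod 83), and 28^13 mod 83 = 38.
m₂ = c^(d_q) mod q: c ≡ 16 (mod 71), and 16^33 mod 71 = 38.
h = q_inv·(m₁ − m₂) mod p = 76·(38 − 38) mod 83 = 0.
m = m₂ + h·q = 38 + 0·71 = 38.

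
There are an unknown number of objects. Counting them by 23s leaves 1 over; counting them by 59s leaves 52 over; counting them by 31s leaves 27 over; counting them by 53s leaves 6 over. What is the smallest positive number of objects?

1717365

The moduli are pairwise coprime; M = 23·59·31·53 = 2229551.
M/23 = 96937; 96937 ≡ 15 (mod 23); 15·20 ≡ 1, so inverse 20.
M/59 = 37789; 37789 ≡ 29 (mod 59); 29·57 ≡ 1, so inverse 57.
M/31 = 71921; 71921 ≡ 1 (mod 31), inverse 1.
M/53 = 42067; 42067 ≡ 38 (mod 53); 38·7 ≡ 1, so inverse 7.
N ≡ 1·96937·20 + 52·37789·57 + 27·71921·1 + 6·42067·7 = 117654017.
117654017 mod 2229551 = 1717365.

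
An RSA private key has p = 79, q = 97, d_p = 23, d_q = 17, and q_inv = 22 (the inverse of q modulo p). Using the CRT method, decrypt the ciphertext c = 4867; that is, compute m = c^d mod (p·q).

3479

m₁ = c^(d_p) mod p: c ≡ 48 (mod 79), and 48^23 mod 79 = 3.
m₂ = c^(d_q) mod q: c ≡ 17 (mod 97), and 17^17 mod 97 = 84.
h = q_inv·(m₁ − m₂) mod p = 22·(3 − 84) mod 79 = 35.
m = m₂ + h·q = 84 + 35·97 = 3479.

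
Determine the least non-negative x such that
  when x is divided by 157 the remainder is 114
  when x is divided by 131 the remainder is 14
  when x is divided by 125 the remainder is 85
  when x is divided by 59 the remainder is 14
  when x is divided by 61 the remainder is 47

Combine the congruences pairwise.
From x ≡ 114 (mod 157) write x = 114 + 157t. Substituting into x ≡ 14 (mod 131) gives 157t ≡ 31 (mod 131), and since 26⁻¹ ≡ 126 (mod 131), t ≡ 107. Hence x ≡ 114 + 157·107 = 16913 (mod 20567).
From x ≡ 16913 (mod 20567) write x = 16913 + 20567t. Substituting into x ≡ 85 (mod 125) gives 20567t ≡ 47 (mod 125), and since 67⁻¹ ≡ 28 (mod 125), t ≡ 66. Hence x ≡ 16913 + 20567·66 = 1374335 (mod 2570875).
From x ≡ 1374335 (mod 2570875) write x = 1374335 + 2570875t. Substituting into x ≡ 14 (mod 59) gives 2570875t ≡ 25 (mod 59), and since 9⁻¹ ≡ 46 (mod 59), t ≡ 29. Hence x ≡ 1374335 + 2570875·29 = 75929710 (mod 151681625).
From x ≡ 75929710 (mod 151681625) write x = 75929710 + 151681625t. Substituting into x ≡ 47 (mod 61) gives 151681625t ≡ 26 (mod 61), and since 1⁻¹ ≡ 1 (mod 61), t ≡ 26. Hence x ≡ 75929710 + 151681625·26 = 4019651960 (mod 9252579125).

4019651960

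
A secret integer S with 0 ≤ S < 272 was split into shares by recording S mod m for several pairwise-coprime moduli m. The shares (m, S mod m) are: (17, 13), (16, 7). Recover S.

183

Combine the congruences pairwise.
From S ≡ 13 (mod 17) write S = 13 + 17t. Substituting into S ≡ 7 (mod 16) gives 17t ≡ 10 (mod 16), and since 1⁻¹ ≡ 1 (mod 16), t ≡ 10. Hence S ≡ 13 + 17·10 = 183 (mod 272).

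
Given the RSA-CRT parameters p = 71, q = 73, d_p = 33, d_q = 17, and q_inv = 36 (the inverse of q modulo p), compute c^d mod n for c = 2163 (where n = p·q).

849

m₁ = c^(d_p) mod p: c ≡ 33 (mod 71), and 33^33 mod 71 = 68.
m₂ = c^(d_q) mod q: c ≡ 46 (mod 73), and 46^17 mod 73 = 46.
h = q_inv·(m₁ − m₂) mod p = 36·(68 − 46) mod 71 = 11.
m = m₂ + h·q = 46 + 11·73 = 849.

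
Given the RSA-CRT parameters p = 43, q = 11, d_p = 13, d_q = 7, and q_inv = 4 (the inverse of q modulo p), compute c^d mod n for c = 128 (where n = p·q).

m₁ = c^(d_p) mod p: c ≡ 42 (mod 43), and 42^13 mod 43 = 42.
m₂ = c^(d_q) mod q: c ≡ 7 (mod 11), and 7^7 mod 11 = 6.
h = q_inv·(m₁ − m₂) mod p = 4·(42 − 6) mod 43 = 15.
m = m₂ + h·q = 6 + 15·11 = 171.

171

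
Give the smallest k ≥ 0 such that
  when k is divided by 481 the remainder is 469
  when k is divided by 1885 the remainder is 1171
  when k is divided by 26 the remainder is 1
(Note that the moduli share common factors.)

35101

gcd(481, 1885) = 13 and 13 | (1171 − 469), so the pair is consistent; merging gives k ≡ 35101 (mod 69745), where 69745 = lcm(481, 1885).
gcd(69745, 26) = 13 and 13 | (1 − 35101), so the pair is consistent; merging gives k ≡ 35101 (mod 139490), where 139490 = lcm(69745, 26).
The solution is unique modulo lcm(481, 1885, 26) = 139490.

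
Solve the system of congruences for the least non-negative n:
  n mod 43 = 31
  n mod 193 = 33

805

From n ≡ 31 (mod 43) write n = 31 + 43t. Substituting into n ≡ 33 (mod 193) gives 43t ≡ 2 (mod 193), and since 43⁻¹ ≡ 9 (mod 193), t ≡ 18. Hence n ≡ 31 + 43·18 = 805 (mod 8299).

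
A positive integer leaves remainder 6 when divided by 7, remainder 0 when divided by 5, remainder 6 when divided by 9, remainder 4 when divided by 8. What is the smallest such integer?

1140

The moduli are pairwise coprime; N = 7·5·9·8 = 2520.
N/7 = 360; 360 ≡ 3 (mod 7); 3·5 ≡ 1, so inverse 5.
N/5 = 504; 504 ≡ 4 (mod 5); 4·4 ≡ 1, so inverse 4.
N/9 = 280; 280 ≡ 1 (mod 9), inverse 1.
N/8 = 315; 315 ≡ 3 (mod 8); 3·3 ≡ 1, so inverse 3.
a ≡ 6·360·5 + 0·504·4 + 6·280·1 + 4·315·3 = 16260.
16260 mod 2520 = 1140.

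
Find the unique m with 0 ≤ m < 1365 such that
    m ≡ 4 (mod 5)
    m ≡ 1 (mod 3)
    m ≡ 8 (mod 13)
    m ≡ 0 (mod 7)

The moduli are pairwise coprime; N = 5·3·13·7 = 1365.
N/5 = 273; 273 ≡ 3 (mod 5); 3·2 ≡ 1, so inverse 2.
N/3 = 455; 455 ≡ 2 (mod 3); 2·2 ≡ 1, so inverse 2.
N/13 = 105; 105 ≡ 1 (mod 13), inverse 1.
N/7 = 195; 195 ≡ 6 (mod 7); 6·6 ≡ 1, so inverse 6.
m ≡ 4·273·2 + 1·455·2 + 8·105·1 + 0·195·6 = 3934.
3934 mod 1365 = 1204.

1204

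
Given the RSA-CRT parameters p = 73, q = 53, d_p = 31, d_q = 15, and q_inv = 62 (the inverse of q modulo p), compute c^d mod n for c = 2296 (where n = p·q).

m₁ = c^(d_p) mod p: c ≡ 33 (mod 73), and 33^31 mod 73 = 62.
m₂ = c^(d_q) mod q: c ≡ 17 (mod 53), and 17^15 mod 53 = 29.
h = q_inv·(m₁ − m₂) mod p = 62·(62 − 29) mod 73 = 2.
m = m₂ + h·q = 29 + 2·53 = 135.

135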